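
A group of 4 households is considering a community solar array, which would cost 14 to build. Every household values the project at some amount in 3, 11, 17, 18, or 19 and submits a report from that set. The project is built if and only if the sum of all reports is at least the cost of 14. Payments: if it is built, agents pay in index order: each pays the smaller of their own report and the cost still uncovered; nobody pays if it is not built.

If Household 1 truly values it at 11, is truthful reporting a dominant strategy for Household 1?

No

Consider the case where Household 2 reports 3, Household 3 reports 3 and Household 4 reports 11.
Truthful report 11: project built, pays 11, utility 11 - 11 = 0.
Report 3 instead: project built, pays 3, utility 11 - 3 = 8.
Since 8 > 0, reporting 3 is strictly better here, so truthful reporting is not dominant.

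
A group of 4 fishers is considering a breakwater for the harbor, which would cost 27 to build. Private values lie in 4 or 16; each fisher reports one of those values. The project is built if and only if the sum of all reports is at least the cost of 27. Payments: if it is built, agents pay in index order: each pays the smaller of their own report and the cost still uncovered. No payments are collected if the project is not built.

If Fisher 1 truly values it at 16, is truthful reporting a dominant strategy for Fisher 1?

No

Consider the case where Fisher 2 reports 4, Fisher 3 reports 4 and Fisher 4 reports 16.
Truthful report 16: project built, pays 16, utility 16 - 16 = 0.
Report 4 instead: project built, pays 4, utility 16 - 4 = 12.
Since 12 > 0, reporting 4 is strictly better here, so truthful reporting is not dominant.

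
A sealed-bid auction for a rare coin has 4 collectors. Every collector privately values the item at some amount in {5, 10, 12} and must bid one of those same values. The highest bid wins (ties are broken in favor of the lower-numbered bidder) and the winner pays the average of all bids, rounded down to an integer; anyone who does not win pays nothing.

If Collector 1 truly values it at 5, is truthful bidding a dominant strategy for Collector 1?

Yes

Check each profile of the others' bids and compare truth against every alternative bid.
Others bid (10, 10, 10): truth gives 0, best alternative gives -5.
Others bid (5, 10, 10): truth gives 0, best alternative gives -3.
Others bid (10, 5, 10): truth gives 0, best alternative gives -3.
Others bid (10, 10, 5): truth gives 0, best alternative gives -3.
Others bid (5, 5, 10): truth gives 0, best alternative gives -2.
Others bid (5, 10, 5): truth gives 0, best alternative gives -2.
(Remaining 21 profiles checked similarly; truth is weakly best in each.)
In every case the truthful bid is at least as good as any alternative, so it is a dominant strategy.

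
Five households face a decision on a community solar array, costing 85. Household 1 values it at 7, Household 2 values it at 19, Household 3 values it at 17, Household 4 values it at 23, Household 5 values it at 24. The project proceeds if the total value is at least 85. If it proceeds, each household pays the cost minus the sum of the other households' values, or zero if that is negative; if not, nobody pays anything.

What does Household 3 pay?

12

Total value 90 ≥ cost 85, so the project is built.
The other households' values sum to 73.
Cost minus that sum is 85 - 73 = 12.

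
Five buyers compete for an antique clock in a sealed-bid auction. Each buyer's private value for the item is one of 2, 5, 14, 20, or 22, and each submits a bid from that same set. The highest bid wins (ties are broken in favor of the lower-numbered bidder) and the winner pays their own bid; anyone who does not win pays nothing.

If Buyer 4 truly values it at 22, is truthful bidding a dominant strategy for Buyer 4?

Consider the case where Buyer 1 bids 2, Buyer 2 bids 2, Buyer 3 bids 2 and Buyer 5 bids 2.
Truthful bid 22: wins, pays 22, utility 22 - 22 = 0.
Bid 5 instead: wins, pays 5, utility 22 - 5 = 17.
Since 17 > 0, bidding 5 is strictly better here, so truthful bidding is not dominant.

No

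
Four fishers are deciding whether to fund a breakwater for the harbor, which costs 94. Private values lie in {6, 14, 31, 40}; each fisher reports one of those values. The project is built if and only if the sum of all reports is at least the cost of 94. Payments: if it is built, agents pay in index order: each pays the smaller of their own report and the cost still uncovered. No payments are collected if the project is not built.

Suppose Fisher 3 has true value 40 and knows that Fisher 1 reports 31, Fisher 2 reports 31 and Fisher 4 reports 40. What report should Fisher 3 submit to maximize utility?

6

Report 6: project built, pays 6, utility 40 - 6 = 34.
Report 14: project built, pays 14, utility 40 - 14 = 26.
Report 31: project built, pays 31, utility 40 - 31 = 9.
Report 40: project built, pays 32, utility 40 - 32 = 8.
The best choice is 6 with utility 34.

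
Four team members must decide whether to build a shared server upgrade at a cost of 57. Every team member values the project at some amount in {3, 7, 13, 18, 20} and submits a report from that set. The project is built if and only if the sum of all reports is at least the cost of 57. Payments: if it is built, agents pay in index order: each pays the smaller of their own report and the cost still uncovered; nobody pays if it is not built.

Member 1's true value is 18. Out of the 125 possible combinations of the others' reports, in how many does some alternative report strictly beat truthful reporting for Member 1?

Others report (7, 18, 20): truth gives 0; report 13 gives 5 > 0. Violating.
Others report (7, 20, 18): truth gives 0; report 13 gives 5 > 0. Violating.
Others report (7, 20, 20): truth gives 0; report 13 gives 5 > 0. Violating.
Others report (13, 13, 18): truth gives 0; report 13 gives 5 > 0. Violating.
Others report (3, 3, 3): truth gives 0; no alternative beats it.
Others report (3, 3, 7): truth gives 0; no alternative beats it.
(Checking all 125 profiles: 35 have a profitable deviation, 90 do not.)

35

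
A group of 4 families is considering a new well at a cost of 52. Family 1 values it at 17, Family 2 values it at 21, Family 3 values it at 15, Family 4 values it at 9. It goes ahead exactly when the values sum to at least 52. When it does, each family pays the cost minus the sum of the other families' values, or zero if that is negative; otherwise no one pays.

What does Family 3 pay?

Total value 62 ≥ cost 52, so the project is built.
The other families' values sum to 47.
Cost minus that sum is 52 - 47 = 5.

5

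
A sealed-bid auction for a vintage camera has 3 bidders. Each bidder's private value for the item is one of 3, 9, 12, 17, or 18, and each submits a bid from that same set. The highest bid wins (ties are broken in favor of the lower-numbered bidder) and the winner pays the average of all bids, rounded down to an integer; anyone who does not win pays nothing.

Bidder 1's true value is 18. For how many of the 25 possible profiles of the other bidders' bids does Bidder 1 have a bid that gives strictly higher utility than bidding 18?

9

Others bid (3, 3): truth gives 10; bid 3 gives 15 > 10. Violating.
Others bid (3, 9): truth gives 8; bid 9 gives 11 > 8. Violating.
Others bid (3, 12): truth gives 7; bid 12 gives 9 > 7. Violating.
Others bid (9, 3): truth gives 8; bid 9 gives 11 > 8. Violating.
Others bid (3, 17): truth gives 6; no alternative beats it.
Others bid (3, 18): truth gives 5; no alternative beats it.
(Checking all 25 profiles: 9 have a profitable deviation, 16 do not.)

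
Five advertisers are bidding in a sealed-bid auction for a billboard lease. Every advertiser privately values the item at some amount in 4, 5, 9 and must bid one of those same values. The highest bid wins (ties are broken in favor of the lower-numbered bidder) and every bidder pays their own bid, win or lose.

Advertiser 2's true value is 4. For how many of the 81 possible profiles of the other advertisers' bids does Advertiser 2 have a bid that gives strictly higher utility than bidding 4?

8

Others bid (4, 4, 4, 4): truth gives -4; bid 5 gives -1 > -4. Violating.
Others bid (4, 4, 4, 5): truth gives -4; bid 5 gives -1 > -4. Violating.
Others bid (4, 4, 5, 4): truth gives -4; bid 5 gives -1 > -4. Violating.
Others bid (4, 4, 5, 5): truth gives -4; bid 5 gives -1 > -4. Violating.
Others bid (4, 4, 4, 9): truth gives -4; no alternative beats it.
Others bid (4, 4, 5, 9): truth gives -4; no alternative beats it.
(Checking all 81 profiles: 8 have a profitable deviation, 73 do not.)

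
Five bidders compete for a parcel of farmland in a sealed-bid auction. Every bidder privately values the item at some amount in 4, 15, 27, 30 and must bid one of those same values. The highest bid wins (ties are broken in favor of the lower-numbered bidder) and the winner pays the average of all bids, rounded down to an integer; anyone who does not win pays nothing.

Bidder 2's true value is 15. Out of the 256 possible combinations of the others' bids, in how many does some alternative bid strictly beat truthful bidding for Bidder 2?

Others bid (4, 4, 4, 27): truth gives 0; bid 27 gives 2 > 0. Violating.
Others bid (4, 4, 4, 30): truth gives 0; bid 30 gives 1 > 0. Violating.
Others bid (4, 4, 27, 4): truth gives 0; bid 27 gives 2 > 0. Violating.
Others bid (4, 4, 30, 4): truth gives 0; bid 30 gives 1 > 0. Violating.
Others bid (4, 4, 4, 4): truth gives 9; no alternative beats it.
Others bid (4, 4, 4, 15): truth gives 7; no alternative beats it.
(Checking all 256 profiles: 11 have a profitable deviation, 245 do not.)

11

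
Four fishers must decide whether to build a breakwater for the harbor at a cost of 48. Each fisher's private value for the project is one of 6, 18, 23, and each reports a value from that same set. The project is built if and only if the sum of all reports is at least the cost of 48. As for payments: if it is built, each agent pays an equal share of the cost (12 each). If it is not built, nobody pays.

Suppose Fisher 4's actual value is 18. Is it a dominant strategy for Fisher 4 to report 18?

Check each profile of the others' reports and compare truth against every alternative report.
Others report (6, 6, 18): truth gives 6, best alternative gives 6.
Others report (6, 6, 23): truth gives 6, best alternative gives 6.
Others report (6, 18, 6): truth gives 6, best alternative gives 6.
Others report (6, 18, 18): truth gives 6, best alternative gives 6.
Others report (6, 18, 23): truth gives 6, best alternative gives 6.
Others report (6, 23, 6): truth gives 6, best alternative gives 6.
(Remaining 21 profiles checked similarly; truth is weakly best in each.)
In every case the truthful report is at least as good as any alternative, so it is a dominant strategy.

Yes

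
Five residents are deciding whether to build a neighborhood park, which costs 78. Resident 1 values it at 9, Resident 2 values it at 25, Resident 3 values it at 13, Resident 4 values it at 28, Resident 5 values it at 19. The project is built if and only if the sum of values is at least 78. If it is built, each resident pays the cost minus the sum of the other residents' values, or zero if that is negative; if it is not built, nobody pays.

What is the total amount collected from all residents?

Total value 94 ≥ cost 78, so it is built.
Resident 1: others sum to 85; max(0, 78 - 85) = 0.
Resident 2: others sum to 69; max(0, 78 - 69) = 9.
Resident 3: others sum to 81; max(0, 78 - 81) = 0.
Resident 4: others sum to 66; max(0, 78 - 66) = 12.
Resident 5: others sum to 75; max(0, 78 - 75) = 3.
Total collected = 0 + 9 + 0 + 12 + 3 = 24.

24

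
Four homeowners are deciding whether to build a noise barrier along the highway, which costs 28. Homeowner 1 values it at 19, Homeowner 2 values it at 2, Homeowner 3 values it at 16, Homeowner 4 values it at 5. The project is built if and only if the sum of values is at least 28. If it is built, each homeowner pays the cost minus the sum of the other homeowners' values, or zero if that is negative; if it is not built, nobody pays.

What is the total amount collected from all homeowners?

Total value 42 ≥ cost 28, so it is built.
Homeowner 1: others sum to 23; max(0, 28 - 23) = 5.
Homeowner 2: others sum to 40; max(0, 28 - 40) = 0.
Homeowner 3: others sum to 26; max(0, 28 - 26) = 2.
Homeowner 4: others sum to 37; max(0, 28 - 37) = 0.
Total collected = 5 + 0 + 2 + 0 = 7.

7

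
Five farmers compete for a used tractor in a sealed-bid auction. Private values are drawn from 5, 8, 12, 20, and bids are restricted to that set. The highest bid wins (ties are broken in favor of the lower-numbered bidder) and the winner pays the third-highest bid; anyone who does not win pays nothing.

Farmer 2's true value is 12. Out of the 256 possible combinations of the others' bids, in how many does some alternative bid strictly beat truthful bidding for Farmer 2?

32

Others bid (5, 5, 5, 20): truth gives 0; bid 20 gives 7 > 0. Violating.
Others bid (5, 5, 8, 20): truth gives 0; bid 20 gives 4 > 0. Violating.
Others bid (5, 5, 20, 5): truth gives 0; bid 20 gives 7 > 0. Violating.
Others bid (5, 5, 20, 8): truth gives 0; bid 20 gives 4 > 0. Violating.
Others bid (5, 5, 5, 5): truth gives 7; no alternative beats it.
Others bid (5, 5, 5, 8): truth gives 7; no alternative beats it.
(Checking all 256 profiles: 32 have a profitable deviation, 224 do not.)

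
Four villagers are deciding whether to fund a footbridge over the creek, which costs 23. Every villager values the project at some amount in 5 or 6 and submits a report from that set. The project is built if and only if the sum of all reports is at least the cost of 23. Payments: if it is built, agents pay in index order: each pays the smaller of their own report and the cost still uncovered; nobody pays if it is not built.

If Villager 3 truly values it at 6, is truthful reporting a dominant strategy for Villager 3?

Consider the case where Villager 1 reports 6, Villager 2 reports 6 and Villager 4 reports 6.
Truthful report 6: project built, pays 6, utility 6 - 6 = 0.
Report 5 instead: project built, pays 5, utility 6 - 5 = 1.
Since 1 > 0, reporting 5 is strictly better here, so truthful reporting is not dominant.

No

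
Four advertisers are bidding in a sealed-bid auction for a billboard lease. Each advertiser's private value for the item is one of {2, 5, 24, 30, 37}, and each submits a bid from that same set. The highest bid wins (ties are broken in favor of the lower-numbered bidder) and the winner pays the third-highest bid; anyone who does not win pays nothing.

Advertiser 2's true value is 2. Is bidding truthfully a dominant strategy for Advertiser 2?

Check each profile of the others' bids and compare truth against every alternative bid.
Others bid (2, 5, 5): truth gives 0, best alternative gives -3.
Others bid (2, 2, 2): truth gives 0, best alternative gives 0.
Others bid (2, 2, 5): truth gives 0, best alternative gives 0.
Others bid (2, 2, 24): truth gives 0, best alternative gives 0.
Others bid (2, 2, 30): truth gives 0, best alternative gives 0.
Others bid (2, 2, 37): truth gives 0, best alternative gives 0.
(Remaining 119 profiles checked similarly; truth is weakly best in each.)
In every case the truthful bid is at least as good as any alternative, so it is a dominant strategy.

Yes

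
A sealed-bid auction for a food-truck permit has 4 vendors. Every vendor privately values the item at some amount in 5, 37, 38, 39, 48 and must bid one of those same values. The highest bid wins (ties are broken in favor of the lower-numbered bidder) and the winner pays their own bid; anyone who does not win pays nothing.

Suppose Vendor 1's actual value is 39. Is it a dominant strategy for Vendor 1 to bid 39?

No

Consider the case where Vendor 2 bids 5, Vendor 3 bids 5 and Vendor 4 bids 5.
Truthful bid 39: wins, pays 39, utility 39 - 39 = 0.
Bid 5 instead: wins, pays 5, utility 39 - 5 = 34.
Since 34 > 0, bidding 5 is strictly better here, so truthful bidding is not dominant.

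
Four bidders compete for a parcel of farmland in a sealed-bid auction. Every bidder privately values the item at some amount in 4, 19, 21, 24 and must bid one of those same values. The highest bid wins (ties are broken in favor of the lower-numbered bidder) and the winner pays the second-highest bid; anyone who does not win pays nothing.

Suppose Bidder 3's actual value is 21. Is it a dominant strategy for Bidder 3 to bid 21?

Yes

Check each profile of the others' bids and compare truth against every alternative bid.
Others bid (4, 4, 4): truth gives 17, best alternative gives 17.
Others bid (4, 4, 19): truth gives 2, best alternative gives 2.
Others bid (4, 19, 4): truth gives 2, best alternative gives 2.
Others bid (4, 19, 19): truth gives 2, best alternative gives 2.
Others bid (19, 4, 4): truth gives 2, best alternative gives 2.
Others bid (19, 4, 19): truth gives 2, best alternative gives 2.
(Remaining 58 profiles checked similarly; truth is weakly best in each.)
In every case the truthful bid is at least as good as any alternative, so it is a dominant strategy.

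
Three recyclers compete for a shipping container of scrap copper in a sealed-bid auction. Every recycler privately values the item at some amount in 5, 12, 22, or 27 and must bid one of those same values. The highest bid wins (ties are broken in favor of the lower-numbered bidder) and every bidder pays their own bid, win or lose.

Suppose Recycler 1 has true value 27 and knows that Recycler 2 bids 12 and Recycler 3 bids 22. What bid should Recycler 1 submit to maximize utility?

Bid 5: loses but pays 5, utility -5.
Bid 12: loses but pays 12, utility -12.
Bid 22: wins, pays 22, utility 27 - 22 = 5.
Bid 27: wins, pays 27, utility 27 - 27 = 0.
The best choice is 22 with utility 5.

22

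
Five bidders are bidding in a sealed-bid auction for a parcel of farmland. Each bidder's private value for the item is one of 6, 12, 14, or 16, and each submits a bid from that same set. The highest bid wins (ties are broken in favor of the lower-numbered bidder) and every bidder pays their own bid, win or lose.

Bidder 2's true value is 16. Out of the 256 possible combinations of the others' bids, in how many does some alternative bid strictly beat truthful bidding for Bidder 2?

Others bid (6, 6, 6, 6): truth gives 0; bid 12 gives 4 > 0. Violating.
Others bid (6, 6, 6, 12): truth gives 0; bid 12 gives 4 > 0. Violating.
Others bid (6, 6, 6, 14): truth gives 0; bid 14 gives 2 > 0. Violating.
Others bid (6, 6, 12, 6): truth gives 0; bid 12 gives 4 > 0. Violating.
Others bid (6, 6, 6, 16): truth gives 0; no alternative beats it.
Others bid (6, 6, 12, 16): truth gives 0; no alternative beats it.
(Checking all 256 profiles: 118 have a profitable deviation, 138 do not.)

118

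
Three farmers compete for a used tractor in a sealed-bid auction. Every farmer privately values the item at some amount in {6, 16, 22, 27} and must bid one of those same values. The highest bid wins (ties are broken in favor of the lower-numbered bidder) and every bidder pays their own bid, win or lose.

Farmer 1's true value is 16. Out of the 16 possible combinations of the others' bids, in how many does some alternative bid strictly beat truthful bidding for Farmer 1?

Others bid (6, 6): truth gives 0; bid 6 gives 10 > 0. Violating.
Others bid (6, 22): truth gives -16; bid 6 gives -6 > -16. Violating.
Others bid (6, 27): truth gives -16; bid 6 gives -6 > -16. Violating.
Others bid (16, 22): truth gives -16; bid 6 gives -6 > -16. Violating.
Others bid (6, 16): truth gives 0; no alternative beats it.
Others bid (16, 6): truth gives 0; no alternative beats it.
(Checking all 16 profiles: 13 have a profitable deviation, 3 do not.)

13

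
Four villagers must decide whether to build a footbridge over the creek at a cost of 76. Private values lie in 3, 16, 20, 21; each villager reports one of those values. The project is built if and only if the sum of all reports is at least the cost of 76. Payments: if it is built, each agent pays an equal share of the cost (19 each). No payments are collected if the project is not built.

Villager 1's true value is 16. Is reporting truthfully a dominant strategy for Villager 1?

Consider the case where Villager 2 reports 20, Villager 3 reports 20 and Villager 4 reports 20.
Truthful report 16: project built, pays 19, utility 16 - 19 = -3.
Report 3 instead: project not built, utility 0.
Since 0 > -3, reporting 3 is strictly better here, so truthful reporting is not dominant.

No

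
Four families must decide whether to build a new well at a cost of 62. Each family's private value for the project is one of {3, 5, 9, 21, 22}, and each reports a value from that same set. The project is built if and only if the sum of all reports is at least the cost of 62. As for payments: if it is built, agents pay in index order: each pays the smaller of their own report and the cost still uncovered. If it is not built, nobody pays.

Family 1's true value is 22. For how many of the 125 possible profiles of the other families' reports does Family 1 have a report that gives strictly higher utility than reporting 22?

44

Others report (3, 21, 21): truth gives 0; report 21 gives 1 > 0. Violating.
Others report (3, 21, 22): truth gives 0; report 21 gives 1 > 0. Violating.
Others report (3, 22, 21): truth gives 0; report 21 gives 1 > 0. Violating.
Others report (3, 22, 22): truth gives 0; report 21 gives 1 > 0. Violating.
Others report (3, 3, 3): truth gives 0; no alternative beats it.
Others report (3, 3, 5): truth gives 0; no alternative beats it.
(Checking all 125 profiles: 44 have a profitable deviation, 81 do not.)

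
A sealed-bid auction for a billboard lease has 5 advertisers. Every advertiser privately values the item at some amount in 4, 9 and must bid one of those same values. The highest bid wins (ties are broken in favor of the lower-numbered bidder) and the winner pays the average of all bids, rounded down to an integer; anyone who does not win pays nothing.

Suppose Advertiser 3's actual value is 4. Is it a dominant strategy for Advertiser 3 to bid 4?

Check each profile of the others' bids and compare truth against every alternative bid.
Others bid (4, 4, 9, 9): truth gives 0, best alternative gives -3.
Others bid (4, 4, 4, 9): truth gives 0, best alternative gives -2.
Others bid (4, 4, 9, 4): truth gives 0, best alternative gives -2.
Others bid (4, 4, 4, 4): truth gives 0, best alternative gives -1.
Others bid (4, 9, 4, 4): truth gives 0, best alternative gives 0.
Others bid (4, 9, 4, 9): truth gives 0, best alternative gives 0.
(Remaining 10 profiles checked similarly; truth is weakly best in each.)
In every case the truthful bid is at least as good as any alternative, so it is a dominant strategy.

Yes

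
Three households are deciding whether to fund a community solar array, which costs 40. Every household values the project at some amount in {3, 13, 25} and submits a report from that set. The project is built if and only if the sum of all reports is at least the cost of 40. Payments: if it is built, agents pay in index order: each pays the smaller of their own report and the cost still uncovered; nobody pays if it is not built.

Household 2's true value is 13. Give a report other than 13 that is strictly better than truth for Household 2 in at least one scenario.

Suppose Household 1 reports 13 and Household 3 reports 25.
Report 13: project built, pays 13, utility 13 - 13 = 0.
Report 3: project built, pays 3, utility 13 - 3 = 10.
So reporting 3 beats truth here (10 > 0).

3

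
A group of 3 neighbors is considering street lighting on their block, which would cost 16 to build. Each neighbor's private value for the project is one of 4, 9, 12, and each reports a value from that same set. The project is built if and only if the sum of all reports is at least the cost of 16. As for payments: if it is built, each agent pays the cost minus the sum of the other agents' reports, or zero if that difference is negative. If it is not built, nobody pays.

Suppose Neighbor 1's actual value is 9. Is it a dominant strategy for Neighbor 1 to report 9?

Check each profile of the others' reports and compare truth against every alternative report.
Others report (4, 12): truth gives 9, best alternative gives 9.
Others report (9, 9): truth gives 9, best alternative gives 9.
Others report (9, 12): truth gives 9, best alternative gives 9.
Others report (12, 4): truth gives 9, best alternative gives 9.
Others report (12, 9): truth gives 9, best alternative gives 9.
Others report (12, 12): truth gives 9, best alternative gives 9.
(Remaining 3 profiles checked similarly; truth is weakly best in each.)
In every case the truthful report is at least as good as any alternative, so it is a dominant strategy.

Yes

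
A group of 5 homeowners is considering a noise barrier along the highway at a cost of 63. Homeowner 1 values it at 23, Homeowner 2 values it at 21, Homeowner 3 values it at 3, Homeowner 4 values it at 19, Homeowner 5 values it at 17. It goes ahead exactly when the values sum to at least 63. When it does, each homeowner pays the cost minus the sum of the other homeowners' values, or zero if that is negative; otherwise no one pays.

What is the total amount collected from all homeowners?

Total value 83 ≥ cost 63, so it is built.
Homeowner 1: others sum to 60; max(0, 63 - 60) = 3.
Homeowner 2: others sum to 62; max(0, 63 - 62) = 1.
Homeowner 3: others sum to 80; max(0, 63 - 80) = 0.
Homeowner 4: others sum to 64; max(0, 63 - 64) = 0.
Homeowner 5: others sum to 66; max(0, 63 - 66) = 0.
Total collected = 3 + 1 + 0 + 0 + 0 = 4.

4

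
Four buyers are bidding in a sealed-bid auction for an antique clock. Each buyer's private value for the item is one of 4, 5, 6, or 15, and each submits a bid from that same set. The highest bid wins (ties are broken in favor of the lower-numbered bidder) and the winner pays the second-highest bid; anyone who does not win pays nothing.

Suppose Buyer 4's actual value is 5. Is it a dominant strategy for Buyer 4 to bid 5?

Check each profile of the others' bids and compare truth against every alternative bid.
Others bid (4, 4, 4): truth gives 1, best alternative gives 1.
Others bid (4, 4, 5): truth gives 0, best alternative gives 0.
Others bid (4, 4, 6): truth gives 0, best alternative gives 0.
Others bid (4, 4, 15): truth gives 0, best alternative gives 0.
Others bid (4, 5, 4): truth gives 0, best alternative gives 0.
Others bid (4, 5, 5): truth gives 0, best alternative gives 0.
(Remaining 58 profiles checked similarly; truth is weakly best in each.)
In every case the truthful bid is at least as good as any alternative, so it is a dominant strategy.

Yes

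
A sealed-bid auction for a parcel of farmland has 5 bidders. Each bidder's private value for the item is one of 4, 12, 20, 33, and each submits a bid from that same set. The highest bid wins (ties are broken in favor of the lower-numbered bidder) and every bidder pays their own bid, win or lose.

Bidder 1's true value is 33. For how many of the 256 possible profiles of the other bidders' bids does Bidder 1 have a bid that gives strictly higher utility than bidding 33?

81

Others bid (4, 4, 4, 4): truth gives 0; bid 4 gives 29 > 0. Violating.
Others bid (4, 4, 4, 12): truth gives 0; bid 12 gives 21 > 0. Violating.
Others bid (4, 4, 4, 20): truth gives 0; bid 20 gives 13 > 0. Violating.
Others bid (4, 4, 12, 4): truth gives 0; bid 12 gives 21 > 0. Violating.
Others bid (4, 4, 4, 33): truth gives 0; no alternative beats it.
Others bid (4, 4, 12, 33): truth gives 0; no alternative beats it.
(Checking all 256 profiles: 81 have a profitable deviation, 175 do not.)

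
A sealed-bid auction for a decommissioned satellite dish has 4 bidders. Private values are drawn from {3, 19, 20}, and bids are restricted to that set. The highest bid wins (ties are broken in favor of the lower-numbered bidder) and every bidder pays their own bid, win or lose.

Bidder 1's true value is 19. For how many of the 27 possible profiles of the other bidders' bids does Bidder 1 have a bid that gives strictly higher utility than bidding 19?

20

Others bid (3, 3, 3): truth gives 0; bid 3 gives 16 > 0. Violating.
Others bid (3, 3, 20): truth gives -19; bid 20 gives -1 > -19. Violating.
Others bid (3, 19, 20): truth gives -19; bid 20 gives -1 > -19. Violating.
Others bid (3, 20, 3): truth gives -19; bid 20 gives -1 > -19. Violating.
Others bid (3, 3, 19): truth gives 0; no alternative beats it.
Others bid (3, 19, 3): truth gives 0; no alternative beats it.
(Checking all 27 profiles: 20 have a profitable deviation, 7 do not.)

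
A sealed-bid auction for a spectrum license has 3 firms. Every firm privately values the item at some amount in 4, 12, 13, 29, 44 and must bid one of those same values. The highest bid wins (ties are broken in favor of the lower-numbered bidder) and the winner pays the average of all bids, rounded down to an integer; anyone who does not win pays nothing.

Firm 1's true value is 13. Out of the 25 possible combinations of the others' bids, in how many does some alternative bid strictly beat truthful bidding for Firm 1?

1

Others bid (4, 4): truth gives 6; bid 4 gives 9 > 6. Violating.
Others bid (4, 12): truth gives 4; no alternative beats it.
Others bid (4, 13): truth gives 3; no alternative beats it.
(Checking all 25 profiles: 1 has a profitable deviation, 24 do not.)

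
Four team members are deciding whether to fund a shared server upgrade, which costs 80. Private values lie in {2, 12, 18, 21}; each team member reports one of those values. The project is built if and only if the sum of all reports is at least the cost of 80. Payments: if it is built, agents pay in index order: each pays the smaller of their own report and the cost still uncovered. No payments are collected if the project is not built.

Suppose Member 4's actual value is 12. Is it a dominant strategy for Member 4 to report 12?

Check each profile of the others' reports and compare truth against every alternative report.
Others report (2, 2, 2): truth gives 0, best alternative gives 0.
Others report (2, 2, 12): truth gives 0, best alternative gives 0.
Others report (2, 2, 18): truth gives 0, best alternative gives 0.
Others report (2, 2, 21): truth gives 0, best alternative gives 0.
Others report (2, 12, 2): truth gives 0, best alternative gives 0.
Others report (2, 12, 12): truth gives 0, best alternative gives 0.
(Remaining 58 profiles checked similarly; truth is weakly best in each.)
In every case the truthful report is at least as good as any alternative, so it is a dominant strategy.

Yes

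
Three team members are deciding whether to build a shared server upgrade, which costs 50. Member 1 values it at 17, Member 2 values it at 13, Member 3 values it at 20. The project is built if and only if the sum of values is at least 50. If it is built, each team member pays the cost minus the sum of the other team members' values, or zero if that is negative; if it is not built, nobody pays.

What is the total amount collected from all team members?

Total value 50 ≥ cost 50, so it is built.
Member 1: others sum to 33; max(0, 50 - 33) = 17.
Member 2: others sum to 37; max(0, 50 - 37) = 13.
Member 3: others sum to 30; max(0, 50 - 30) = 20.
Total collected = 17 + 13 + 20 = 50.

50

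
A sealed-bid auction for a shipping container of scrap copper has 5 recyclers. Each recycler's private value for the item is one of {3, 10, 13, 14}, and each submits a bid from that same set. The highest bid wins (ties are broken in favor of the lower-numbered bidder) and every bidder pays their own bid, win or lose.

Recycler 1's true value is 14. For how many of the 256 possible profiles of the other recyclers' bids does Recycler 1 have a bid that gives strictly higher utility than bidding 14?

Others bid (3, 3, 3, 3): truth gives 0; bid 3 gives 11 > 0. Violating.
Others bid (3, 3, 3, 10): truth gives 0; bid 10 gives 4 > 0. Violating.
Others bid (3, 3, 3, 13): truth gives 0; bid 13 gives 1 > 0. Violating.
Others bid (3, 3, 10, 3): truth gives 0; bid 10 gives 4 > 0. Violating.
Others bid (3, 3, 3, 14): truth gives 0; no alternative beats it.
Others bid (3, 3, 10, 14): truth gives 0; no alternative beats it.
(Checking all 256 profiles: 81 have a profitable deviation, 175 do not.)

81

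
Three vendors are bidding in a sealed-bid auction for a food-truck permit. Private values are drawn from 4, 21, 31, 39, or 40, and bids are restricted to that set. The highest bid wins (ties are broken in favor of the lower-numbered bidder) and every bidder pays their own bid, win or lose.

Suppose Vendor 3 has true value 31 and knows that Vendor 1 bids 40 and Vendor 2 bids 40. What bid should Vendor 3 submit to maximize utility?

Bid 4: loses but pays 4, utility -4.
Bid 21: loses but pays 21, utility -21.
Bid 31: loses but pays 31, utility -31.
Bid 39: loses but pays 39, utility -39.
Bid 40: loses but pays 40, utility -40.
The best choice is 4 with utility -4.

4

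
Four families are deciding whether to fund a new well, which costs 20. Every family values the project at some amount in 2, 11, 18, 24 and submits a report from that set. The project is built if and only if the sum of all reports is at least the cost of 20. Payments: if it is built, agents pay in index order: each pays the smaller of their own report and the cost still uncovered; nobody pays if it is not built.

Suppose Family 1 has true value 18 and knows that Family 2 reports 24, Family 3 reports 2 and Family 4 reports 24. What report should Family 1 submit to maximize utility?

2

Report 2: project built, pays 2, utility 18 - 2 = 16.
Report 11: project built, pays 11, utility 18 - 11 = 7.
Report 18: project built, pays 18, utility 18 - 18 = 0.
Report 24: project built, pays 20, utility 18 - 20 = -2.
The best choice is 2 with utility 16.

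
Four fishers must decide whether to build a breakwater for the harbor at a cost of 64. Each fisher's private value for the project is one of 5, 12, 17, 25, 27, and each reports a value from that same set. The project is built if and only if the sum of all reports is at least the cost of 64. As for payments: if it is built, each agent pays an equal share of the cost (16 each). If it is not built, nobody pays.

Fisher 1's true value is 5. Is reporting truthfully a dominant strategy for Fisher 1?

Yes

Check each profile of the others' reports and compare truth against every alternative report.
Others report (5, 25, 25): truth gives 0, best alternative gives -11.
Others report (5, 25, 27): truth gives 0, best alternative gives -11.
Others report (5, 27, 25): truth gives 0, best alternative gives -11.
Others report (12, 17, 25): truth gives 0, best alternative gives -11.
Others report (12, 17, 27): truth gives 0, best alternative gives -11.
Others report (12, 25, 17): truth gives 0, best alternative gives -11.
(Remaining 119 profiles checked similarly; truth is weakly best in each.)
In every case the truthful report is at least as good as any alternative, so it is a dominant strategy.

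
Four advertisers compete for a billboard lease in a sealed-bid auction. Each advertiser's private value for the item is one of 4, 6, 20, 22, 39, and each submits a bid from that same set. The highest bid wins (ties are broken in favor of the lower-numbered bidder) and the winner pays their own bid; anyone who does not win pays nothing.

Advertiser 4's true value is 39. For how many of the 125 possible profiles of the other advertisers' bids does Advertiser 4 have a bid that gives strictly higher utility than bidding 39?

27

Others bid (4, 4, 4): truth gives 0; bid 6 gives 33 > 0. Violating.
Others bid (4, 4, 6): truth gives 0; bid 20 gives 19 > 0. Violating.
Others bid (4, 4, 20): truth gives 0; bid 22 gives 17 > 0. Violating.
Others bid (4, 6, 4): truth gives 0; bid 20 gives 19 > 0. Violating.
Others bid (4, 4, 22): truth gives 0; no alternative beats it.
Others bid (4, 4, 39): truth gives 0; no alternative beats it.
(Checking all 125 profiles: 27 have a profitable deviation, 98 do not.)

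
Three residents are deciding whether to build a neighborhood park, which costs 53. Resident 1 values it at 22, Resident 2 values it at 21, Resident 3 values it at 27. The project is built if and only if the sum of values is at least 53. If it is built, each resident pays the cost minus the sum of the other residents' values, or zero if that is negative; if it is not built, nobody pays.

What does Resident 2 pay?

Total value 70 ≥ cost 53, so the project is built.
The other residents' values sum to 49.
Cost minus that sum is 53 - 49 = 4.

4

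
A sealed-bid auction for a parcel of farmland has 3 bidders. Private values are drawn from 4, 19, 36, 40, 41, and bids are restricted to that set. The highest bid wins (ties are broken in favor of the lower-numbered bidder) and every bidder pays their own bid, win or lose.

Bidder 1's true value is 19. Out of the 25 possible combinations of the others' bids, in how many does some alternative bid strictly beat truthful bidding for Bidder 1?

Others bid (4, 4): truth gives 0; bid 4 gives 15 > 0. Violating.
Others bid (4, 36): truth gives -19; bid 4 gives -4 > -19. Violating.
Others bid (4, 40): truth gives -19; bid 4 gives -4 > -19. Violating.
Others bid (4, 41): truth gives -19; bid 4 gives -4 > -19. Violating.
Others bid (4, 19): truth gives 0; no alternative beats it.
Others bid (19, 4): truth gives 0; no alternative beats it.
(Checking all 25 profiles: 22 have a profitable deviation, 3 do not.)

22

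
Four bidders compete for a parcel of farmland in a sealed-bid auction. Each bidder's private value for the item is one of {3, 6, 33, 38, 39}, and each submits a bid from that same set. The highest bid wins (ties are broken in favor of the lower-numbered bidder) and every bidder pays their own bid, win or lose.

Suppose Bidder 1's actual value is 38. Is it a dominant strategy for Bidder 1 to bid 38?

No

Consider the case where Bidder 2 bids 3, Bidder 3 bids 3 and Bidder 4 bids 3.
Truthful bid 38: wins, pays 38, utility 38 - 38 = 0.
Bid 3 instead: wins, pays 3, utility 38 - 3 = 35.
Since 35 > 0, bidding 3 is strictly better here, so truthful bidding is not dominant.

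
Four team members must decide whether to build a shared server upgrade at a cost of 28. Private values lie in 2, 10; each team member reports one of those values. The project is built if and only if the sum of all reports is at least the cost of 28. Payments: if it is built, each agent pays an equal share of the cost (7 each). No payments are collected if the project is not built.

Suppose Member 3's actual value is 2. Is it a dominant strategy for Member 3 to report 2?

Check each profile of the others' reports and compare truth against every alternative report.
Others report (2, 10, 10): truth gives 0, best alternative gives -5.
Others report (10, 2, 10): truth gives 0, best alternative gives -5.
Others report (10, 10, 2): truth gives 0, best alternative gives -5.
Others report (10, 10, 10): truth gives -5, best alternative gives -5.
Others report (2, 2, 2): truth gives 0, best alternative gives 0.
Others report (2, 2, 10): truth gives 0, best alternative gives 0.
(Remaining 2 profiles checked similarly; truth is weakly best in each.)
In every case the truthful report is at least as good as any alternative, so it is a dominant strategy.

Yes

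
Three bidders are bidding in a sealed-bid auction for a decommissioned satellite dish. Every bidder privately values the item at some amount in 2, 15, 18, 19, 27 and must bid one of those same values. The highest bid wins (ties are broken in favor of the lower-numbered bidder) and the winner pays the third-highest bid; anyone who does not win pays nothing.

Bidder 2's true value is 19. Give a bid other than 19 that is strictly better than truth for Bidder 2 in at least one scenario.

Suppose Bidder 1 bids 2 and Bidder 3 bids 27.
Bid 19: loses, pays 0, utility 0.
Bid 27: wins, pays 2, utility 19 - 2 = 17.
So bidding 27 beats truth here (17 > 0).

27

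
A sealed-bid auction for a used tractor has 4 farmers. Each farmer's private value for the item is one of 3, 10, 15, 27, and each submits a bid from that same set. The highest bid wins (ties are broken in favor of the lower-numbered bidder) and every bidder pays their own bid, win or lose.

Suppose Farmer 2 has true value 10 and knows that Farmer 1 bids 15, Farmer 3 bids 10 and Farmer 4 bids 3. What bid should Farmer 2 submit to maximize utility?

Bid 3: loses but pays 3, utility -3.
Bid 10: loses but pays 10, utility -10.
Bid 15: loses but pays 15, utility -15.
Bid 27: wins, pays 27, utility 10 - 27 = -17.
The best choice is 3 with utility -3.

3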